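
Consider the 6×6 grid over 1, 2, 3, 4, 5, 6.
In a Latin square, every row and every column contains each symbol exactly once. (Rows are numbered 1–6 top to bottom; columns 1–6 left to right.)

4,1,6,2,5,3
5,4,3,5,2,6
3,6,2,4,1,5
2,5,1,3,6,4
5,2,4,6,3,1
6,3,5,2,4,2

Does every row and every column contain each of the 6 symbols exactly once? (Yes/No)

No

Row 2 contains 5 twice (at columns 1 and 4); row 6 is also not a permutation.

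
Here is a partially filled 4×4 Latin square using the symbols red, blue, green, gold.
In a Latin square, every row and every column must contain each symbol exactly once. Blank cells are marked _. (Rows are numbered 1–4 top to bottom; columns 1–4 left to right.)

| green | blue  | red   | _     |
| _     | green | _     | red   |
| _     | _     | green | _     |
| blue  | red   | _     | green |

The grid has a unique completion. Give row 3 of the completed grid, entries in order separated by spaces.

Row 3, column 2: row 3 has {green} and column 2 has {red, blue, green}, leaving only gold.
Row 3, column 1: row 3 has {green, gold} and column 1 has {blue, green}, leaving only red.
Row 3, column 4: row 3 has {red, green, gold} and column 4 has {red, green}, leaving only blue.
So row 3 reads: red gold green blue.

red gold green blue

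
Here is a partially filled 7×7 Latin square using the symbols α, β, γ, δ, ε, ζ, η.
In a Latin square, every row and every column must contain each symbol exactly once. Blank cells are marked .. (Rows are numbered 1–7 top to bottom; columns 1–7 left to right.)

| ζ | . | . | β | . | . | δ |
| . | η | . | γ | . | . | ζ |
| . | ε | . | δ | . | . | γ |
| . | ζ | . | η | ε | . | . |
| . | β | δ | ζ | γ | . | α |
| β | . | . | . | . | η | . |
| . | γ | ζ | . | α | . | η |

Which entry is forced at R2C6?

Row 1, column 2: row 1 has {β, δ, ζ} and column 2 has {β, γ, ε, ζ, η}, leaving only α.
Row 1, column 5: row 1 has {α, β, δ, ζ} and column 5 has {α, γ, ε}, leaving only η.
Row 4, column 7: row 4 has {ε, ζ, η} and column 7 has {α, γ, δ, ζ, η}, leaving only β.
Row 5, column 6: row 5 has {α, β, γ, δ, ζ} and column 6 has {η}, leaving only ε.
Row 1, column 6: row 1 has {α, β, δ, ζ, η} and column 6 has {ε, η}, leaving only γ.
Row 1, column 3: row 1 has {α, β, γ, δ, ζ, η} and column 3 has {δ, ζ}, leaving only ε.
Row 5, column 1: row 5 has {α, β, γ, δ, ε, ζ} and column 1 has {β, ζ}, leaving only η.
Row 3, column 1: row 3 has {γ, δ, ε} and column 1 has {β, ζ, η}, leaving only α.
Row 6, column 2: row 6 has {β, η} and column 2 has {α, β, γ, ε, ζ, η}, leaving only δ.
Row 6, column 5: row 6 has {β, δ, η} and column 5 has {α, γ, ε, η}, leaving only ζ.
Row 3, column 5: row 3 has {α, γ, δ, ε} and column 5 has {α, γ, ε, ζ, η}, leaving only β.
Row 2, column 5: row 2 has {γ, ζ, η} and column 5 has {α, β, γ, ε, ζ, η}, leaving only δ.
Row 2, column 1: row 2 has {γ, δ, ζ, η} and column 1 has {α, β, ζ, η}, leaving only ε.
Row 3, column 3: row 3 has {α, β, γ, δ, ε} and column 3 has {δ, ε, ζ}, leaving only η.
Row 3, column 6: row 3 has {α, β, γ, δ, ε, η} and column 6 has {γ, ε, η}, leaving only ζ.
Row 6, column 7: row 6 has {β, δ, ζ, η} and column 7 has {α, β, γ, δ, ζ, η}, leaving only ε.
Row 6, column 4: row 6 has {β, δ, ε, ζ, η} and column 4 has {β, γ, δ, ζ, η}, leaving only α.
Row 6, column 3: row 6 has {α, β, δ, ε, ζ, η} and column 3 has {δ, ε, ζ, η}, leaving only γ.
Row 4, column 3: row 4 has {β, ε, ζ, η} and column 3 has {γ, δ, ε, ζ, η}, leaving only α.
Row 2, column 3: row 2 has {γ, δ, ε, ζ, η} and column 3 has {α, γ, δ, ε, ζ, η}, leaving only β.
Row 2 already has {β, γ, δ, ε, ζ, η} and column 6 already has {γ, ε, ζ, η}, so row 2, column 6 must be α.

α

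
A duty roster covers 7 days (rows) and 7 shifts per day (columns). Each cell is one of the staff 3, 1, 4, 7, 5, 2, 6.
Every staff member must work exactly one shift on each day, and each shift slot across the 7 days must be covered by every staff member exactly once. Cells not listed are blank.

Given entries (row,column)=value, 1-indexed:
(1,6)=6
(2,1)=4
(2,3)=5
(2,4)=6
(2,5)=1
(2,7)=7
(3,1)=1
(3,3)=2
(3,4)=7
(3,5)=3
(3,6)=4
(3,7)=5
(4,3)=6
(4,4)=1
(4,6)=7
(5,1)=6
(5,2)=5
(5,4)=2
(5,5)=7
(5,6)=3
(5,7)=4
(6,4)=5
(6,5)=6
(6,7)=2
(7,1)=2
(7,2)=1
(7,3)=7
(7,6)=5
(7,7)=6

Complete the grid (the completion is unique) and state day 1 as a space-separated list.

7 2 3 4 5 6 1

Day 2, shift 6: day 2 has {1, 4, 7, 5, 6} and shift 6 has {3, 4, 7, 5, 6}, leaving only 2.
Day 2, shift 2: day 2 has {1, 4, 7, 5, 2, 6} and shift 2 has {1, 5}, leaving only 3.
Day 3, shift 2: day 3 has {3, 1, 4, 7, 5, 2} and shift 2 has {3, 1, 5}, leaving only 6.
Day 4, shift 7: day 4 has {1, 7, 6} and shift 7 has {4, 7, 5, 2, 6}, leaving only 3.
Day 1, shift 7: day 1 has {6} and shift 7 has {3, 4, 7, 5, 2, 6}, leaving only 1.
Day 4, shift 1: day 4 has {3, 1, 7, 6} and shift 1 has {1, 4, 2, 6}, leaving only 5.
Day 5, shift 3: day 5 has {3, 4, 7, 5, 2, 6} and shift 3 has {7, 5, 2, 6}, leaving only 1.
Day 6, shift 6: day 6 has {5, 2, 6} and shift 6 has {3, 4, 7, 5, 2, 6}, leaving only 1.
Day 7, shift 5: day 7 has {1, 7, 5, 2, 6} and shift 5 has {3, 1, 7, 6}, leaving only 4.
Day 4, shift 5: day 4 has {3, 1, 7, 5, 6} and shift 5 has {3, 1, 4, 7, 6}, leaving only 2.
Day 1, shift 5: day 1 has {1, 6} and shift 5 has {3, 1, 4, 7, 2, 6}, leaving only 5.
Day 4, shift 2: day 4 has {3, 1, 7, 5, 2, 6} and shift 2 has {3, 1, 5, 6}, leaving only 4.
Day 6, shift 2: day 6 has {1, 5, 2, 6} and shift 2 has {3, 1, 4, 5, 6}, leaving only 7.
Day 1, shift 2: day 1 has {1, 5, 6} and shift 2 has {3, 1, 4, 7, 5, 6}, leaving only 2.
Day 6, shift 1: day 6 has {1, 7, 5, 2, 6} and shift 1 has {1, 4, 5, 2, 6}, leaving only 3.
Day 1, shift 1: day 1 has {1, 5, 2, 6} and shift 1 has {3, 1, 4, 5, 2, 6}, leaving only 7.
Day 6, shift 3: day 6 has {3, 1, 7, 5, 2, 6} and shift 3 has {1, 7, 5, 2, 6}, leaving only 4.
Day 1, shift 3: day 1 has {1, 7, 5, 2, 6} and shift 3 has {1, 4, 7, 5, 2, 6}, leaving only 3.
Day 1, shift 4: day 1 has {3, 1, 7, 5, 2, 6} and shift 4 has {1, 7, 5, 2, 6}, leaving only 4.
So day 1 reads: 7 2 3 4 5 6 1.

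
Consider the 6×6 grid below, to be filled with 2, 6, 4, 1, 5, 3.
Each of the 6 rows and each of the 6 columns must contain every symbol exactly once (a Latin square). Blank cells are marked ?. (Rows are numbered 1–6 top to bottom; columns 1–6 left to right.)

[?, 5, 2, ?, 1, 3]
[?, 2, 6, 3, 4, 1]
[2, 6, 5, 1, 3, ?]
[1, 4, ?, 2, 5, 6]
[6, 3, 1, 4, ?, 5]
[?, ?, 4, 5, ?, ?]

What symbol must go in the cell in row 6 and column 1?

Row 6 already has {4, 5} and column 1 already has {2, 6, 1}, so row 6, column 1 must be 3.

3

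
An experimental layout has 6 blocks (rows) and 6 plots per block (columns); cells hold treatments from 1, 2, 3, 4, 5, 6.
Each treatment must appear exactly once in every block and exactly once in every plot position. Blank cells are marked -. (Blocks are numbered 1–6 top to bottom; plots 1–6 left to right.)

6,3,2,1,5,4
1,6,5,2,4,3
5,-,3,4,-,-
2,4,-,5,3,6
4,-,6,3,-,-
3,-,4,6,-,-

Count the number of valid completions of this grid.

Block 3, plot 2: eliminating its block and plot leaves {1, 2}.
Block 3, plot 5: eliminating its block and plot leaves {1, 2, 6}.
Block 3, plot 6: eliminating its block and plot leaves {1, 2}.
Block 4, plot 3: eliminating its block and plot leaves {1}.
Block 5, plot 2: eliminating its block and plot leaves {1, 2, 5}.
Block 5, plot 5: eliminating its block and plot leaves {1, 2}.
Block 5, plot 6: eliminating its block and plot leaves {1, 2, 5}.
Block 6, plot 2: eliminating its block and plot leaves {1, 2, 5}.
Block 6, plot 5: eliminating its block and plot leaves {1, 2}.
Block 6, plot 6: eliminating its block and plot leaves {1, 2, 5}.
Enumerating the assignments across these blanks that avoid any block or plot repeat gives 4 completions.

4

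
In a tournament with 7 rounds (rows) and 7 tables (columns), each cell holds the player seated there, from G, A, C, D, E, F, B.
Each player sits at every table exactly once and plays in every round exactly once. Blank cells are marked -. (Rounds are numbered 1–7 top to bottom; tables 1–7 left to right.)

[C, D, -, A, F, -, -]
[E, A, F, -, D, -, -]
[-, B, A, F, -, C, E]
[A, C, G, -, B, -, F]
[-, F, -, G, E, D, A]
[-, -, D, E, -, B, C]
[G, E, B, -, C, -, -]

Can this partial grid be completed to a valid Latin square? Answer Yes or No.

Round 1, table 3: round 1 has {A, C, D, F} and table 3 has {G, A, D, F, B}, so it must be E.
Round 1, table 6: round 1 has {A, C, D, E, F} and table 6 has {C, D, B}, so it must be G.
Now round 2, table 6: round 2 together with table 6 already contain {G, A, C, D, E, F, B} — every symbol — so nothing can go there. The grid has no valid completion.

No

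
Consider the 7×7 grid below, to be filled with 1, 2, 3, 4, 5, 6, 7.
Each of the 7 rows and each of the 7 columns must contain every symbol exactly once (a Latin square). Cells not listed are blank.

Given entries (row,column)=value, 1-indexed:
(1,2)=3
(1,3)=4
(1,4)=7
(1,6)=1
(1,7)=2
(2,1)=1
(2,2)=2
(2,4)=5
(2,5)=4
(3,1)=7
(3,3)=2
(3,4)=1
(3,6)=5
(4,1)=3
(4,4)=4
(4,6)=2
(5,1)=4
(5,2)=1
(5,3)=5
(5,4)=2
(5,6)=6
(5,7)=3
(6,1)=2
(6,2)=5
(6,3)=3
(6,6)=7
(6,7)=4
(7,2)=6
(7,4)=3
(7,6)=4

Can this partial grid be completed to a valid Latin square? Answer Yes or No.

No row or column among the givens repeats a symbol, and propagating forced cells runs into no contradiction.
One valid completion exists (for instance, 6 3 4 7 5 1 2 / 1 2 6 5 4 3 7 / 7 4 2 1 3 5 6 / 3 7 1 4 6 2 5 / 4 1 5 2 7 6 3 / 2 5 3 6 1 7 4 / 5 6 7 3 2 4 1).

Yes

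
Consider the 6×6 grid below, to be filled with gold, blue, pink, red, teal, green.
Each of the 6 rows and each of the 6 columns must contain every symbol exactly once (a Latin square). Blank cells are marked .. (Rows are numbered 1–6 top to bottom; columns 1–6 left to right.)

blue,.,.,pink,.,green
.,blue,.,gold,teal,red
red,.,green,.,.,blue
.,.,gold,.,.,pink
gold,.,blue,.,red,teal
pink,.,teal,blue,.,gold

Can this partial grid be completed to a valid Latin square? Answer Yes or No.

No row or column among the givens repeats a symbol, and propagating forced cells runs into no contradiction.
One valid completion exists (for instance, blue teal red pink gold green / green blue pink gold teal red / red gold green teal pink blue / teal green gold red blue pink / gold pink blue green red teal / pink red teal blue green gold).

Yes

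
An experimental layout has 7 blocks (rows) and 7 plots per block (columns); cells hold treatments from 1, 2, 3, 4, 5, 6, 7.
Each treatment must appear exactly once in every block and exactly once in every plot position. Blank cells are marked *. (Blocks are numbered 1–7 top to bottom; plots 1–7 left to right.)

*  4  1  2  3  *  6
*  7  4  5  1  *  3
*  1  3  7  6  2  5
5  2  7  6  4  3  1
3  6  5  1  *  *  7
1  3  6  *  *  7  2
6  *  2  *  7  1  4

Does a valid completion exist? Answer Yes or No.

Yes

No block or plot among the givens repeats a symbol, and propagating forced cells runs into no contradiction.
One valid completion exists (for instance, 7 4 1 2 3 5 6 / 2 7 4 5 1 6 3 / 4 1 3 7 6 2 5 / 5 2 7 6 4 3 1 / 3 6 5 1 2 4 7 / 1 3 6 4 5 7 2 / 6 5 2 3 7 1 4).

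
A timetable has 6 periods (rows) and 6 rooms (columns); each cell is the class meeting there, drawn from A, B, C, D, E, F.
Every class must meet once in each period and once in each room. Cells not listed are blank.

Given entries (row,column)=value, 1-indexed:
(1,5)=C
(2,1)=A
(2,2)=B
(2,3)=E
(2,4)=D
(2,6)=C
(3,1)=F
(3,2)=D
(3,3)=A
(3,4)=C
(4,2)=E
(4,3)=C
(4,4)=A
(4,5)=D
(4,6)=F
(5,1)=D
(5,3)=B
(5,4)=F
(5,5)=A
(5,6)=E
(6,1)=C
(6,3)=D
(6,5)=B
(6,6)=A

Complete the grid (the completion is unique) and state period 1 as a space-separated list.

E A F B C D

Period 1, room 3: period 1 has {C} and room 3 has {A, B, C, D, E}, leaving only F.
Period 1, room 2: period 1 has {C, F} and room 2 has {B, D, E}, leaving only A.
Period 2, room 5: period 2 has {A, B, C, D, E} and room 5 has {A, B, C, D}, leaving only F.
Period 3, room 5: period 3 has {A, C, D, F} and room 5 has {A, B, C, D, F}, leaving only E.
Period 3, room 6: period 3 has {A, C, D, E, F} and room 6 has {A, C, E, F}, leaving only B.
Period 1, room 6: period 1 has {A, C, F} and room 6 has {A, B, C, E, F}, leaving only D.
Period 4, room 1: period 4 has {A, C, D, E, F} and room 1 has {A, C, D, F}, leaving only B.
Period 1, room 1: period 1 has {A, C, D, F} and room 1 has {A, B, C, D, F}, leaving only E.
Period 1, room 4: period 1 has {A, C, D, E, F} and room 4 has {A, C, D, F}, leaving only B.
So period 1 reads: E A F B C D.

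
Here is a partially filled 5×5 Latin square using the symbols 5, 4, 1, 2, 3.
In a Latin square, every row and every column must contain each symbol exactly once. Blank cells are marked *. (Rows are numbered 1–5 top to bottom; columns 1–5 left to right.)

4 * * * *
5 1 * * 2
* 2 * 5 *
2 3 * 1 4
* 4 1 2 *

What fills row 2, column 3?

3

Row 1, column 2: row 1 has {4} and column 2 has {4, 1, 2, 3}, leaving only 5.
Row 1, column 4: row 1 has {5, 4} and column 4 has {5, 1, 2}, leaving only 3.
Row 1, column 3: row 1 has {5, 4, 3} and column 3 has {1}, leaving only 2.
Row 1, column 5: row 1 has {5, 4, 2, 3} and column 5 has {4, 2}, leaving only 1.
Row 2, column 4: row 2 has {5, 1, 2} and column 4 has {5, 1, 2, 3}, leaving only 4.
Row 2 already has {5, 4, 1, 2} and column 3 already has {1, 2}, so row 2, column 3 must be 3.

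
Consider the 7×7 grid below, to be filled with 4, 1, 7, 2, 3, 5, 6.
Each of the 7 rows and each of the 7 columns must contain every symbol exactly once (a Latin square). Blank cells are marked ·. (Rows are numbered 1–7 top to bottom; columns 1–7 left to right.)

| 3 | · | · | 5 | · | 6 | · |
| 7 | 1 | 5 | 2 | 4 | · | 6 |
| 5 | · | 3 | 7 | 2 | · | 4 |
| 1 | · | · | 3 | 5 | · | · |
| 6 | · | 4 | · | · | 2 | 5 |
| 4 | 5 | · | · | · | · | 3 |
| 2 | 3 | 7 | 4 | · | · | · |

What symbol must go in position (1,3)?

1

Row 2, column 6: row 2 has {4, 1, 7, 2, 5, 6} and column 6 has {2, 6}, leaving only 3.
Row 3, column 2: row 3 has {4, 7, 2, 3, 5} and column 2 has {1, 3, 5}, leaving only 6.
Row 3, column 6: row 3 has {4, 7, 2, 3, 5, 6} and column 6 has {2, 3, 6}, leaving only 1.
Row 5, column 2: row 5 has {4, 2, 5, 6} and column 2 has {1, 3, 5, 6}, leaving only 7.
Row 5, column 4: row 5 has {4, 7, 2, 5, 6} and column 4 has {4, 7, 2, 3, 5}, leaving only 1.
Row 5, column 5: row 5 has {4, 1, 7, 2, 5, 6} and column 5 has {4, 2, 5}, leaving only 3.
Row 6, column 4: row 6 has {4, 3, 5} and column 4 has {4, 1, 7, 2, 3, 5}, leaving only 6.
Row 6, column 6: row 6 has {4, 3, 5, 6} and column 6 has {1, 2, 3, 6}, leaving only 7.
Row 4, column 6: row 4 has {1, 3, 5} and column 6 has {1, 7, 2, 3, 6}, leaving only 4.
Row 4, column 2: row 4 has {4, 1, 3, 5} and column 2 has {1, 7, 3, 5, 6}, leaving only 2.
Row 1, column 2: row 1 has {3, 5, 6} and column 2 has {1, 7, 2, 3, 5, 6}, leaving only 4.
Row 4, column 3: row 4 has {4, 1, 2, 3, 5} and column 3 has {4, 7, 3, 5}, leaving only 6.
Row 4, column 7: row 4 has {4, 1, 2, 3, 5, 6} and column 7 has {4, 3, 5, 6}, leaving only 7.
Row 6, column 5: row 6 has {4, 7, 3, 5, 6} and column 5 has {4, 2, 3, 5}, leaving only 1.
Row 1, column 5: row 1 has {4, 3, 5, 6} and column 5 has {4, 1, 2, 3, 5}, leaving only 7.
Row 6, column 3: row 6 has {4, 1, 7, 3, 5, 6} and column 3 has {4, 7, 3, 5, 6}, leaving only 2.
Row 1 already has {4, 7, 3, 5, 6} and column 3 already has {4, 7, 2, 3, 5, 6}, so row 1, column 3 must be 1.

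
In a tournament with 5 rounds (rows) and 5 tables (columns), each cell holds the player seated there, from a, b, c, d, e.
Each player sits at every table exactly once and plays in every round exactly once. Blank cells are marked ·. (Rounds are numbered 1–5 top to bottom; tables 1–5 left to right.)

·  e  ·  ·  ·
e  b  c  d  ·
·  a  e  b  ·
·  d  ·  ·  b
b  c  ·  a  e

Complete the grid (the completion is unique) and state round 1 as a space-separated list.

a e b c d

Round 1, table 4: round 1 has {e} and table 4 has {a, b, d}, leaving only c.
Round 2, table 5: round 2 has {b, c, d, e} and table 5 has {b, e}, leaving only a.
Round 1, table 5: round 1 has {c, e} and table 5 has {a, b, e}, leaving only d.
Round 1, table 1: round 1 has {c, d, e} and table 1 has {b, e}, leaving only a.
Round 1, table 3: round 1 has {a, c, d, e} and table 3 has {c, e}, leaving only b.
So round 1 reads: a e b c d.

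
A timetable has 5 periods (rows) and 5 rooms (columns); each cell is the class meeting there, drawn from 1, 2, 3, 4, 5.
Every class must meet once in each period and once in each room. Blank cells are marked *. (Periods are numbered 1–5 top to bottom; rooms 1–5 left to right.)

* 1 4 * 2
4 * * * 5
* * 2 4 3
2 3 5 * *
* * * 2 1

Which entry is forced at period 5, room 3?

3

Period 5 already has {1, 2} and room 3 already has {2, 4, 5}, so period 5, room 3 must be 3.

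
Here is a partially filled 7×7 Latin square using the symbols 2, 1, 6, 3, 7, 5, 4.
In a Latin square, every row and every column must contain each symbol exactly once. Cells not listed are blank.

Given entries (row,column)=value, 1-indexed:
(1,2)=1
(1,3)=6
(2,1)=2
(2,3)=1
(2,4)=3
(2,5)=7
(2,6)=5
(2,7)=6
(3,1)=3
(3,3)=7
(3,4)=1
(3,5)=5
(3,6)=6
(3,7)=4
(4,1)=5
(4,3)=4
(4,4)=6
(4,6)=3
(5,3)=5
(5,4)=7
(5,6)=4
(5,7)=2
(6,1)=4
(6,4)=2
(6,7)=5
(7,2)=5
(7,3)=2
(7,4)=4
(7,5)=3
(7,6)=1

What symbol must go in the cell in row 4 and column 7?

Row 1, column 1: row 1 has {1, 6} and column 1 has {2, 3, 5, 4}, leaving only 7.
Row 1, column 4: row 1 has {1, 6, 7} and column 4 has {2, 1, 6, 3, 7, 4}, leaving only 5.
Row 1, column 6: row 1 has {1, 6, 7, 5} and column 6 has {1, 6, 3, 5, 4}, leaving only 2.
Row 1, column 5: row 1 has {2, 1, 6, 7, 5} and column 5 has {3, 7, 5}, leaving only 4.
Row 1, column 7: row 1 has {2, 1, 6, 7, 5, 4} and column 7 has {2, 6, 5, 4}, leaving only 3.
Row 2, column 2: row 2 has {2, 1, 6, 3, 7, 5} and column 2 has {1, 5}, leaving only 4.
Row 3, column 2: row 3 has {1, 6, 3, 7, 5, 4} and column 2 has {1, 5, 4}, leaving only 2.
Row 4, column 2: row 4 has {6, 3, 5, 4} and column 2 has {2, 1, 5, 4}, leaving only 7.
Row 4 already has {6, 3, 7, 5, 4} and column 7 already has {2, 6, 3, 5, 4}, so row 4, column 7 must be 1.

1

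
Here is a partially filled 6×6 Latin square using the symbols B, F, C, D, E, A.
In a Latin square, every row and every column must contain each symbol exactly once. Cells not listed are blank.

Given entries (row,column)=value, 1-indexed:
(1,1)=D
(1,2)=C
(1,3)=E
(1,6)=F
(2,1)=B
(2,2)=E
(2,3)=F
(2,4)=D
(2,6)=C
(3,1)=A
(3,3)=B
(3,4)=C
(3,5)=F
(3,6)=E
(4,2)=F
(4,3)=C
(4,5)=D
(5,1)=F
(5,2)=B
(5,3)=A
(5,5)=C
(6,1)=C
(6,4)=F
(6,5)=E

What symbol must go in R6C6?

B

Row 2, column 5: row 2 has {B, F, C, D, E} and column 5 has {F, C, D, E}, leaving only A.
Row 1, column 5: row 1 has {F, C, D, E} and column 5 has {F, C, D, E, A}, leaving only B.
Row 1, column 4: row 1 has {B, F, C, D, E} and column 4 has {F, C, D}, leaving only A.
Row 3, column 2: row 3 has {B, F, C, E, A} and column 2 has {B, F, C, E}, leaving only D.
Row 4, column 1: row 4 has {F, C, D} and column 1 has {B, F, C, D, A}, leaving only E.
Row 4, column 4: row 4 has {F, C, D, E} and column 4 has {F, C, D, A}, leaving only B.
Row 4, column 6: row 4 has {B, F, C, D, E} and column 6 has {F, C, E}, leaving only A.
Row 5, column 4: row 5 has {B, F, C, A} and column 4 has {B, F, C, D, A}, leaving only E.
Row 5, column 6: row 5 has {B, F, C, E, A} and column 6 has {F, C, E, A}, leaving only D.
Row 6 already has {F, C, E} and column 6 already has {F, C, D, E, A}, so row 6, column 6 must be B.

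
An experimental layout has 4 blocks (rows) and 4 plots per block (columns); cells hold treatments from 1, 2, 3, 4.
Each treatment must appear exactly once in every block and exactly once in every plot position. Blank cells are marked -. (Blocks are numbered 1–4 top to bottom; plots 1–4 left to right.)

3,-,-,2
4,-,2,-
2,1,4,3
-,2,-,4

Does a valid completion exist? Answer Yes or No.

No block or plot among the givens repeats a symbol, and propagating forced cells runs into no contradiction.
One valid completion exists (for instance, 3 4 1 2 / 4 3 2 1 / 2 1 4 3 / 1 2 3 4).

Yes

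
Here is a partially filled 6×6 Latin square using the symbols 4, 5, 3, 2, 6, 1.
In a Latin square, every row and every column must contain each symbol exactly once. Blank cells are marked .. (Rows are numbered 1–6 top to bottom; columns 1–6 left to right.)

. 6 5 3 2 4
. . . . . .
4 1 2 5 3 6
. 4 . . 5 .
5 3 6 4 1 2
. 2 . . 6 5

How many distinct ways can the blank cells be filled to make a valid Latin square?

4

Row 1, column 1: eliminating its row and column leaves {1}.
Row 2, column 1: eliminating its row and column leaves {3, 2, 6, 1}.
Row 2, column 2: eliminating its row and column leaves {5}.
Row 2, column 3: eliminating its row and column leaves {4, 3, 1}.
Row 2, column 4: eliminating its row and column leaves {2, 6, 1}.
Row 2, column 5: eliminating its row and column leaves {4}.
Row 2, column 6: eliminating its row and column leaves {3, 1}.
Row 4, column 1: eliminating its row and column leaves {3, 2, 6, 1}.
Row 4, column 3: eliminating its row and column leaves {3, 1}.
Row 4, column 4: eliminating its row and column leaves {2, 6, 1}.
Row 4, column 6: eliminating its row and column leaves {3, 1}.
Row 6, column 1: eliminating its row and column leaves {3, 1}.
Row 6, column 3: eliminating its row and column leaves {4, 3, 1}.
Row 6, column 4: eliminating its row and column leaves {1}.
Enumerating the assignments across these blanks that avoid any row or column repeat gives 4 completions.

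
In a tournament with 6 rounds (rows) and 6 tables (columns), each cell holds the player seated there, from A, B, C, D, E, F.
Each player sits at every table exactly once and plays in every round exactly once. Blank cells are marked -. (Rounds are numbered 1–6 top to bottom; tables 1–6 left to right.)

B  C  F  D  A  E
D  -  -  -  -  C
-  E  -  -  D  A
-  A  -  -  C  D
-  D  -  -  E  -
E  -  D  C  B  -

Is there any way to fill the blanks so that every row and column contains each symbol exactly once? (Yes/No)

No

Round 2, table 5: round 2 has {C, D} and table 5 has {A, B, C, D, E}, so it must be F.
Round 2, table 2: round 2 has {C, D, F} and table 2 has {A, C, D, E}, so it must be B.
Round 4, table 1: round 4 has {A, C, D} and table 1 has {B, D, E}, so it must be F.
Round 3, table 1: round 3 has {A, D, E} and table 1 has {B, D, E, F}, so it must be C.
Round 3, table 3: round 3 has {A, C, D, E} and table 3 has {D, F}, so it must be B.
Round 3, table 4: round 3 has {A, B, C, D, E} and table 4 has {C, D}, so it must be F.
Round 4, table 3: round 4 has {A, C, D, F} and table 3 has {B, D, F}, so it must be E.
Round 2, table 3: round 2 has {B, C, D, F} and table 3 has {B, D, E, F}, so it must be A.
Round 2, table 4: round 2 has {A, B, C, D, F} and table 4 has {C, D, F}, so it must be E.
Round 4, table 4: round 4 has {A, C, D, E, F} and table 4 has {C, D, E, F}, so it must be B.
Round 5, table 1: round 5 has {D, E} and table 1 has {B, C, D, E, F}, so it must be A.
Now round 5, table 4: round 5 together with table 4 already contain {A, B, C, D, E, F} — every symbol — so nothing can go there. The grid has no valid completion.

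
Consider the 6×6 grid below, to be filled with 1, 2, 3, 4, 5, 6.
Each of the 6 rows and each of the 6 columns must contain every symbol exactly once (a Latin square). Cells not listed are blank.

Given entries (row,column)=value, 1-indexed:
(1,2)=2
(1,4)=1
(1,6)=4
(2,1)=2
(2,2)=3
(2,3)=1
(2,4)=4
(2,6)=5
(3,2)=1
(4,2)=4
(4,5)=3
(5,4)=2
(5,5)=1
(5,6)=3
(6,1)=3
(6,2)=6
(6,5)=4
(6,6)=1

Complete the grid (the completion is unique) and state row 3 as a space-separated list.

5 1 4 3 2 6

Row 2, column 5: row 2 has {1, 2, 3, 4, 5} and column 5 has {1, 3, 4}, leaving only 6.
Row 1, column 5: row 1 has {1, 2, 4} and column 5 has {1, 3, 4, 6}, leaving only 5.
Row 3, column 5: row 3 has {1} and column 5 has {1, 3, 4, 5, 6}, leaving only 2.
Row 3, column 6: row 3 has {1, 2} and column 6 has {1, 3, 4, 5}, leaving only 6.
Row 1, column 1: row 1 has {1, 2, 4, 5} and column 1 has {2, 3}, leaving only 6.
Row 1, column 3: row 1 has {1, 2, 4, 5, 6} and column 3 has {1}, leaving only 3.
Row 4, column 6: row 4 has {3, 4} and column 6 has {1, 3, 4, 5, 6}, leaving only 2.
Row 5, column 2: row 5 has {1, 2, 3} and column 2 has {1, 2, 3, 4, 6}, leaving only 5.
Row 5, column 1: row 5 has {1, 2, 3, 5} and column 1 has {2, 3, 6}, leaving only 4.
Row 3, column 1: row 3 has {1, 2, 6} and column 1 has {2, 3, 4, 6}, leaving only 5.
Row 3, column 3: row 3 has {1, 2, 5, 6} and column 3 has {1, 3}, leaving only 4.
Row 3, column 4: row 3 has {1, 2, 4, 5, 6} and column 4 has {1, 2, 4}, leaving only 3.
So row 3 reads: 5 1 4 3 2 6.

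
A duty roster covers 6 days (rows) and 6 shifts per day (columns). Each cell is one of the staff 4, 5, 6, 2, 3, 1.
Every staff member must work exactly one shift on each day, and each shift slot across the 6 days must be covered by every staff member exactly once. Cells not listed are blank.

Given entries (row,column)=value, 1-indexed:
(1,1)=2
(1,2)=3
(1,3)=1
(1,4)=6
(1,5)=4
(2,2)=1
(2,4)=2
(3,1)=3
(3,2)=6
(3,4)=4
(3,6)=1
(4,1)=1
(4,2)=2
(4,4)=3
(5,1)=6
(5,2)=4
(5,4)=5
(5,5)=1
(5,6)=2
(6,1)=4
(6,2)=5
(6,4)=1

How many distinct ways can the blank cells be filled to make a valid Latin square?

Day 1, shift 6: eliminating its day and shift leaves {5}.
Day 2, shift 1: eliminating its day and shift leaves {5}.
Day 2, shift 3: eliminating its day and shift leaves {4, 5, 6, 3}.
Day 2, shift 5: eliminating its day and shift leaves {5, 6, 3}.
Day 2, shift 6: eliminating its day and shift leaves {4, 5, 6, 3}.
Day 3, shift 3: eliminating its day and shift leaves {5, 2}.
Day 3, shift 5: eliminating its day and shift leaves {5, 2}.
Day 4, shift 3: eliminating its day and shift leaves {4, 5, 6}.
Day 4, shift 5: eliminating its day and shift leaves {5, 6}.
Day 4, shift 6: eliminating its day and shift leaves {4, 5, 6}.
Day 5, shift 3: eliminating its day and shift leaves {3}.
Day 6, shift 3: eliminating its day and shift leaves {6, 2, 3}.
Day 6, shift 5: eliminating its day and shift leaves {6, 2, 3}.
Day 6, shift 6: eliminating its day and shift leaves {6, 3}.
Enumerating the assignments across these blanks that avoid any day or shift repeat gives 4 completions.

4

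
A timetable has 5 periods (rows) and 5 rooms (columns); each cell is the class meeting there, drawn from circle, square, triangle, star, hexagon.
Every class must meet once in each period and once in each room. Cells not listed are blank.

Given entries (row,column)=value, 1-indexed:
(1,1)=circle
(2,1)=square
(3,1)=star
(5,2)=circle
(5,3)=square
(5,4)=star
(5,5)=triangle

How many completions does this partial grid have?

Period 1, room 2: eliminating its period and room leaves {square, triangle, star, hexagon}.
Period 1, room 3: eliminating its period and room leaves {triangle, star, hexagon}.
Period 1, room 4: eliminating its period and room leaves {square, triangle, hexagon}.
Period 1, room 5: eliminating its period and room leaves {square, star, hexagon}.
Period 2, room 2: eliminating its period and room leaves {triangle, star, hexagon}.
Period 2, room 3: eliminating its period and room leaves {circle, triangle, star, hexagon}.
Period 2, room 4: eliminating its period and room leaves {circle, triangle, hexagon}.
Period 2, room 5: eliminating its period and room leaves {circle, star, hexagon}.
Period 3, room 2: eliminating its period and room leaves {square, triangle, hexagon}.
Period 3, room 3: eliminating its period and room leaves {circle, triangle, hexagon}.
Period 3, room 4: eliminating its period and room leaves {circle, square, triangle, hexagon}.
Period 3, room 5: eliminating its period and room leaves {circle, square, hexagon}.
Period 4, room 1: eliminating its period and room leaves {triangle, hexagon}.
Period 4, room 2: eliminating its period and room leaves {square, triangle, star, hexagon}.
Period 4, room 3: eliminating its period and room leaves {circle, triangle, star, hexagon}.
Period 4, room 4: eliminating its period and room leaves {circle, square, triangle, hexagon}.
Period 4, room 5: eliminating its period and room leaves {circle, square, star, hexagon}.
Period 5, room 1: eliminating its period and room leaves {hexagon}.
Enumerating the assignments across these blanks that avoid any period or room repeat gives 56 completions.

56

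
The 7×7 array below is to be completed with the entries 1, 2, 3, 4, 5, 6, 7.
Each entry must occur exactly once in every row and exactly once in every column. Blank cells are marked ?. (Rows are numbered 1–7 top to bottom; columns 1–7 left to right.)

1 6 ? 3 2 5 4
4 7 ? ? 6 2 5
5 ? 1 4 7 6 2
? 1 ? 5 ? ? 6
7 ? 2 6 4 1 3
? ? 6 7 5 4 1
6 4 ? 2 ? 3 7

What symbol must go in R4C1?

Row 1, column 3: row 1 has {1, 2, 3, 4, 5, 6} and column 3 has {1, 2, 6}, leaving only 7.
Row 2, column 3: row 2 has {2, 4, 5, 6, 7} and column 3 has {1, 2, 6, 7}, leaving only 3.
Row 2, column 4: row 2 has {2, 3, 4, 5, 6, 7} and column 4 has {2, 3, 4, 5, 6, 7}, leaving only 1.
Row 3, column 2: row 3 has {1, 2, 4, 5, 6, 7} and column 2 has {1, 4, 6, 7}, leaving only 3.
Row 4, column 3: row 4 has {1, 5, 6} and column 3 has {1, 2, 3, 6, 7}, leaving only 4.
Row 4, column 5: row 4 has {1, 4, 5, 6} and column 5 has {2, 4, 5, 6, 7}, leaving only 3.
Row 4 already has {1, 3, 4, 5, 6} and column 1 already has {1, 4, 5, 6, 7}, so row 4, column 1 must be 2.

2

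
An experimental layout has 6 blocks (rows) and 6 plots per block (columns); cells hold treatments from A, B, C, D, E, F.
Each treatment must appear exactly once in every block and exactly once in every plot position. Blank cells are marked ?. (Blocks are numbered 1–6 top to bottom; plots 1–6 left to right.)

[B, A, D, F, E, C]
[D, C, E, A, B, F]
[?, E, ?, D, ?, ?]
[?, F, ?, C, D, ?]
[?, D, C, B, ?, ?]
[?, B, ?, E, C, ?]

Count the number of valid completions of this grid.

Block 3, plot 1: eliminating its block and plot leaves {A, C, F}.
Block 3, plot 3: eliminating its block and plot leaves {A, B, F}.
Block 3, plot 5: eliminating its block and plot leaves {A, F}.
Block 3, plot 6: eliminating its block and plot leaves {A, B}.
Block 4, plot 1: eliminating its block and plot leaves {A, E}.
Block 4, plot 3: eliminating its block and plot leaves {A, B}.
Block 4, plot 6: eliminating its block and plot leaves {A, B, E}.
Block 5, plot 1: eliminating its block and plot leaves {A, E, F}.
Block 5, plot 5: eliminating its block and plot leaves {A, F}.
Block 5, plot 6: eliminating its block and plot leaves {A, E}.
Block 6, plot 1: eliminating its block and plot leaves {A, F}.
Block 6, plot 3: eliminating its block and plot leaves {A, F}.
Block 6, plot 6: eliminating its block and plot leaves {A, D}.
Enumerating the assignments across these blanks that avoid any block or plot repeat gives 4 completions.

4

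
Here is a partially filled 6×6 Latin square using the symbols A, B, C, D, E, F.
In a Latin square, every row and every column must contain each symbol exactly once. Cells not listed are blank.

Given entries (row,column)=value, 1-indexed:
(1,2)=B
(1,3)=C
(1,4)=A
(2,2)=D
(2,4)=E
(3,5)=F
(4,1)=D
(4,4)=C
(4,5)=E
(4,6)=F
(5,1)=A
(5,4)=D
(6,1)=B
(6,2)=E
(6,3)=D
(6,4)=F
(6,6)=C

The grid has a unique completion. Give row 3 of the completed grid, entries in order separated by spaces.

Row 3, column 4: row 3 has {F} and column 4 has {A, C, D, E, F}, leaving only B.
Row 1, column 5: row 1 has {A, B, C} and column 5 has {E, F}, leaving only D.
Row 1, column 6: row 1 has {A, B, C, D} and column 6 has {C, F}, leaving only E.
Row 1, column 1: row 1 has {A, B, C, D, E} and column 1 has {A, B, D}, leaving only F.
Row 2, column 1: row 2 has {D, E} and column 1 has {A, B, D, F}, leaving only C.
Row 3, column 1: row 3 has {B, F} and column 1 has {A, B, C, D, F}, leaving only E.
Row 3, column 3: row 3 has {B, E, F} and column 3 has {C, D}, leaving only A.
Row 3, column 2: row 3 has {A, B, E, F} and column 2 has {B, D, E}, leaving only C.
Row 3, column 6: row 3 has {A, B, C, E, F} and column 6 has {C, E, F}, leaving only D.
So row 3 reads: E C A B F D.

E C A B F D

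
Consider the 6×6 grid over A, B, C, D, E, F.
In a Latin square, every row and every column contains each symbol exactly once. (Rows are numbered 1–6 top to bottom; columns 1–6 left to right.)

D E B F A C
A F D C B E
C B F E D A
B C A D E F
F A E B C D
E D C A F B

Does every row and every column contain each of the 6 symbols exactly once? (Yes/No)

Each row is a permutation of the 6 symbols, and so is each column.

Yes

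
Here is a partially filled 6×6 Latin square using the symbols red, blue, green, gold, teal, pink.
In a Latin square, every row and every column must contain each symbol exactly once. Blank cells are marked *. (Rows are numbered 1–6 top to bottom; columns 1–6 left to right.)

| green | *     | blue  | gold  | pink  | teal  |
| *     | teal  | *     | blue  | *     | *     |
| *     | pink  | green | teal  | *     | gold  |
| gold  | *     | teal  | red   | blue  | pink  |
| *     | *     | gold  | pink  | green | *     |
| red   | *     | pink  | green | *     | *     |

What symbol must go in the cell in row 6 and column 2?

gold

Row 1, column 2: row 1 has {blue, green, gold, teal, pink} and column 2 has {teal, pink}, leaving only red.
Row 2, column 1: row 2 has {blue, teal} and column 1 has {red, green, gold}, leaving only pink.
Row 2, column 3: row 2 has {blue, teal, pink} and column 3 has {blue, green, gold, teal, pink}, leaving only red.
Row 2, column 5: row 2 has {red, blue, teal, pink} and column 5 has {blue, green, pink}, leaving only gold.
Row 2, column 6: row 2 has {red, blue, gold, teal, pink} and column 6 has {gold, teal, pink}, leaving only green.
Row 3, column 1: row 3 has {green, gold, teal, pink} and column 1 has {red, green, gold, pink}, leaving only blue.
Row 3, column 5: row 3 has {blue, green, gold, teal, pink} and column 5 has {blue, green, gold, pink}, leaving only red.
Row 4, column 2: row 4 has {red, blue, gold, teal, pink} and column 2 has {red, teal, pink}, leaving only green.
Row 5, column 1: row 5 has {green, gold, pink} and column 1 has {red, blue, green, gold, pink}, leaving only teal.
Row 5, column 2: row 5 has {green, gold, teal, pink} and column 2 has {red, green, teal, pink}, leaving only blue.
Row 6 already has {red, green, pink} and column 2 already has {red, blue, green, teal, pink}, so row 6, column 2 must be gold.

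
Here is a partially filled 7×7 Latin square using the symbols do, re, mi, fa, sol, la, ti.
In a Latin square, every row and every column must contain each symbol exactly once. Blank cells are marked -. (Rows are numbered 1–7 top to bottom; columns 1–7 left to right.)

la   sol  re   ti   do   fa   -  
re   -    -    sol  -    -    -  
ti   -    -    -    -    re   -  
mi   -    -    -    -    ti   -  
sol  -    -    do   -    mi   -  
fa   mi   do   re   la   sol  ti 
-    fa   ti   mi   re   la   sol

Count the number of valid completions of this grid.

Row 1, column 7: eliminating its row and column leaves {mi}.
Row 2, column 2: eliminating its row and column leaves {do, la, ti}.
Row 2, column 3: eliminating its row and column leaves {mi, fa, la}.
Row 2, column 5: eliminating its row and column leaves {mi, fa, ti}.
Row 2, column 6: eliminating its row and column leaves {do}.
Row 2, column 7: eliminating its row and column leaves {do, mi, fa, la}.
Row 3, column 2: eliminating its row and column leaves {do, la}.
Row 3, column 3: eliminating its row and column leaves {mi, fa, sol, la}.
Row 3, column 4: eliminating its row and column leaves {fa, la}.
Row 3, column 5: eliminating its row and column leaves {mi, fa, sol}.
Row 3, column 7: eliminating its row and column leaves {do, mi, fa, la}.
Row 4, column 2: eliminating its row and column leaves {do, re, la}.
Row 4, column 3: eliminating its row and column leaves {fa, sol, la}.
Row 4, column 4: eliminating its row and column leaves {fa, la}.
Row 4, column 5: eliminating its row and column leaves {fa, sol}.
Row 4, column 7: eliminating its row and column leaves {do, re, fa, la}.
Row 5, column 2: eliminating its row and column leaves {re, la, ti}.
Row 5, column 3: eliminating its row and column leaves {fa, la}.
Row 5, column 5: eliminating its row and column leaves {fa, ti}.
Row 5, column 7: eliminating its row and column leaves {re, fa, la}.
Row 7, column 1: eliminating its row and column leaves {do}.
Enumerating the assignments across these blanks that avoid any row or column repeat gives 6 completions.

6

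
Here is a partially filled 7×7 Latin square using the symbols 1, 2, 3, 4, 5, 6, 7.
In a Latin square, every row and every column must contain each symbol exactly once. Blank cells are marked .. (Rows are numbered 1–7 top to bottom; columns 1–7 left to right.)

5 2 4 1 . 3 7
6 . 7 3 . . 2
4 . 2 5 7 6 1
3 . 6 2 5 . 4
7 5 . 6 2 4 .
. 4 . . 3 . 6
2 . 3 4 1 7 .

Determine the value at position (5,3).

1

Row 5 already has {2, 4, 5, 6, 7} and column 3 already has {2, 3, 4, 6, 7}, so row 5, column 3 must be 1.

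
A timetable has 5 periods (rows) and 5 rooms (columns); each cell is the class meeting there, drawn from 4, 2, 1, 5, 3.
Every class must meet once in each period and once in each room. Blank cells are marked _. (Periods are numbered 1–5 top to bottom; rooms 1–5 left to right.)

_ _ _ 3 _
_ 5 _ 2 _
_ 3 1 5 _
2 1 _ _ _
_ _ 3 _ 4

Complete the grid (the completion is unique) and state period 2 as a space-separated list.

3 5 4 2 1

Period 2, room 3: period 2 has {2, 5} and room 3 has {1, 3}, leaving only 4.
Period 3, room 1: period 3 has {1, 5, 3} and room 1 has {2}, leaving only 4.
Period 3, room 5: period 3 has {4, 1, 5, 3} and room 5 has {4}, leaving only 2.
Period 4, room 3: period 4 has {2, 1} and room 3 has {4, 1, 3}, leaving only 5.
Period 1, room 3: period 1 has {3} and room 3 has {4, 1, 5, 3}, leaving only 2.
Period 1, room 2: period 1 has {2, 3} and room 2 has {1, 5, 3}, leaving only 4.
Period 4, room 4: period 4 has {2, 1, 5} and room 4 has {2, 5, 3}, leaving only 4.
Period 4, room 5: period 4 has {4, 2, 1, 5} and room 5 has {4, 2}, leaving only 3.
Period 2, room 5: period 2 has {4, 2, 5} and room 5 has {4, 2, 3}, leaving only 1.
Period 2, room 1: period 2 has {4, 2, 1, 5} and room 1 has {4, 2}, leaving only 3.
So period 2 reads: 3 5 4 2 1.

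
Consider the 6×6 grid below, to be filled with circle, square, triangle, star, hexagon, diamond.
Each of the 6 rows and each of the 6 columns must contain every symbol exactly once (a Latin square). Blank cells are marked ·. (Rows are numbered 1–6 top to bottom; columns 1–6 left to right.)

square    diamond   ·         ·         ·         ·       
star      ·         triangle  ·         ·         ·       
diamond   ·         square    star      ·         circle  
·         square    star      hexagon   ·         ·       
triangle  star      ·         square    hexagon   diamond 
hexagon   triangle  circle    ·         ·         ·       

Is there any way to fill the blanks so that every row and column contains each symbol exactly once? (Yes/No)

Row 5, column 3: row 5 together with column 3 already contain {circle, square, triangle, star, hexagon, diamond} — every symbol — so nothing can go there. The grid has no valid completion.

No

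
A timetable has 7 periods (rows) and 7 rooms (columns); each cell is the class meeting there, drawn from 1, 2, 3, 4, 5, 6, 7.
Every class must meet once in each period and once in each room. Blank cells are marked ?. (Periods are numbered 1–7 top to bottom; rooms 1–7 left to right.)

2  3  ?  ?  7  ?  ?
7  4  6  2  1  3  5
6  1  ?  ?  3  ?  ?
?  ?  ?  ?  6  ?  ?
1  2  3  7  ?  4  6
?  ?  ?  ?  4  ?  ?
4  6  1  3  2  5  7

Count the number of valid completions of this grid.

Period 1, room 3: eliminating its period and room leaves {4, 5}.
Period 1, room 4: eliminating its period and room leaves {1, 4, 5, 6}.
Period 1, room 6: eliminating its period and room leaves {1, 6}.
Period 1, room 7: eliminating its period and room leaves {1, 4}.
Period 3, room 3: eliminating its period and room leaves {2, 4, 5, 7}.
Period 3, room 4: eliminating its period and room leaves {4, 5}.
Period 3, room 6: eliminating its period and room leaves {2, 7}.
Period 3, room 7: eliminating its period and room leaves {2, 4}.
Period 4, room 1: eliminating its period and room leaves {3, 5}.
Period 4, room 2: eliminating its period and room leaves {5, 7}.
Period 4, room 3: eliminating its period and room leaves {2, 4, 5, 7}.
Period 4, room 4: eliminating its period and room leaves {1, 4, 5}.
Period 4, room 6: eliminating its period and room leaves {1, 2, 7}.
Period 4, room 7: eliminating its period and room leaves {1, 2, 3, 4}.
Period 5, room 5: eliminating its period and room leaves {5}.
Period 6, room 1: eliminating its period and room leaves {3, 5}.
Period 6, room 2: eliminating its period and room leaves {5, 7}.
Period 6, room 3: eliminating its period and room leaves {2, 5, 7}.
Period 6, room 4: eliminating its period and room leaves {1, 5, 6}.
Period 6, room 6: eliminating its period and room leaves {1, 2, 6, 7}.
Period 6, room 7: eliminating its period and room leaves {1, 2, 3}.
Enumerating the assignments across these blanks that avoid any period or room repeat gives 7 completions.

7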